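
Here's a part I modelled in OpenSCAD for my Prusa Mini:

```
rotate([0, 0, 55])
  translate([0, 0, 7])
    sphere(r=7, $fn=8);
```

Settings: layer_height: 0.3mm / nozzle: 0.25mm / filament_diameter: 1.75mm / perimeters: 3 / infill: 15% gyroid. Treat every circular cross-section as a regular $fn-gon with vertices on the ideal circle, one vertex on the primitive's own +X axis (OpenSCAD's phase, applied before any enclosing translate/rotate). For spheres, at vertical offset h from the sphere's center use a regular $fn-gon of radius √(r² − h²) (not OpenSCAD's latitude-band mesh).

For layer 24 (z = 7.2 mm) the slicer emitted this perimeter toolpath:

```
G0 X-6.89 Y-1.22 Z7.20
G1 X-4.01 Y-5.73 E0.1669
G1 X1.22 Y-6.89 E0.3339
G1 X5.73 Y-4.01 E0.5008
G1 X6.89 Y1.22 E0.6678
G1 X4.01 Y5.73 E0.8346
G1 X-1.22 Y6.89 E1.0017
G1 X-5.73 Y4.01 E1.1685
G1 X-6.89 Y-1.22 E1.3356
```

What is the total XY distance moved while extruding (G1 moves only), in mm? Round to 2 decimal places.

42.83 mm

Sum the Euclidean lengths of each G1 segment: total = 42.83 mm.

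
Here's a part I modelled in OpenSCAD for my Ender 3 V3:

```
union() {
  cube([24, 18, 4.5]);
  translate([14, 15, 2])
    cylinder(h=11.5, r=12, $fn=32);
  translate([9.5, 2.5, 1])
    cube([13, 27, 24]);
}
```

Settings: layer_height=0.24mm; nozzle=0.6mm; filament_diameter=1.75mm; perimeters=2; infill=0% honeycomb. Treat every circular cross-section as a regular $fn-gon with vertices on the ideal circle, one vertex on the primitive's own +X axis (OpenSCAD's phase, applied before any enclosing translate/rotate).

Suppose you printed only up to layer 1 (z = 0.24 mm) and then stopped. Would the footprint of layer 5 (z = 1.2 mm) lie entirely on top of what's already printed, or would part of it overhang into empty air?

Compare the two slices. At z = 0.24: the 24×18 cube contributes its full rectangle (area 432.00 mm²); the cylinder at (14, 15) is absent (z outside [2, 13.5]); the cube at (9.5, 2.5) does not reach this height (z outside [1, 25]); Taking the union: only the 24×18 cube is present, so the union is just that shape — area = 432.00 mm². At z = 1.2: the cube (footprint 24×18) is included at this height (area 432.00 mm²); the cylinder at (14, 15) is not intersected at this z (z outside [2, 13.5]); the cube at (9.5, 2.5) (footprint 13×27) is included at this height (area 351.00 mm²); Taking the union: the regions partially overlap — summed areas 783.00 mm² minus the doubly-counted overlap 201.50 mm² gives 581.50 mm² — area = 581.50 mm². Checking containment: at z = 1.2 the cross-section extends beyond the z = 0.24 cross-section by about 149.50 mm².

part overhangs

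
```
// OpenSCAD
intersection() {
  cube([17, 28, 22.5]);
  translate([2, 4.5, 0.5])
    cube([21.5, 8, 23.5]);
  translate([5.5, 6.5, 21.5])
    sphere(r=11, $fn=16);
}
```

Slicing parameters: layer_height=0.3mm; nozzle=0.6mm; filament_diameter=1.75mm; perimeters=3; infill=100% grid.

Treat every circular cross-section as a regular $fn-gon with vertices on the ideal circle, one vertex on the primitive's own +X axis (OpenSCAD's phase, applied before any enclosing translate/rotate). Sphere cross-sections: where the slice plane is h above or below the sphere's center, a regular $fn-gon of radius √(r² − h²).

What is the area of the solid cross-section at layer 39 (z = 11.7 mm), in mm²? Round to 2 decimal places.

51.37 mm²

At z = 11.7 mm: the cube is present — its section is the full 17×28 rectangle (area 476.00 mm²); the 21.5×8 cube at (2, 4.5) contributes its full rectangle (area 172.00 mm²); the r=11 sphere at (5.5, 6.5) contributes a regular 16-gon of circumradius √(11²−9.8²) = 4.996 (area = (16/2)·4.996²·sin(360°/16) = 76.41 mm²); After intersecting: the 21.5×8 cube at (2, 4.5) partially overlaps the 17×28 cube; clipping to the common part keeps 120.00 mm²; the r=11 sphere at (5.5, 6.5) partially overlaps the running intersection; clipping to the common part keeps 51.37 mm² — area = 51.37 mm². Overall, the cross-section is a single solid region. Net area = 51.37 mm².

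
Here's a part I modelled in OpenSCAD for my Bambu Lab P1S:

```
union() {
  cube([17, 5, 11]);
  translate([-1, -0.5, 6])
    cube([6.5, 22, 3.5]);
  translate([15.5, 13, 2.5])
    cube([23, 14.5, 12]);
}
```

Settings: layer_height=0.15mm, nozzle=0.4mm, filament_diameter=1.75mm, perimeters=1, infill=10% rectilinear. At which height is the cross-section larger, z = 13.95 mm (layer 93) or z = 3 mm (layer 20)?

layer 20 (z = 3 mm)

Layer 93 (z = 13.95): the cube is absent (z outside [0, 11]); the cube at (-1, -0.5) is not intersected at this z (z outside [6, 9.5]); the cube at (15.5, 13) (footprint 23×14.5) is included at this height (area 333.50 mm²); Taking the union: only the 23×14.5 cube at (15.5, 13) is present, so the union is just that shape — area = 333.50 mm². So its area = 333.50 mm². Layer 20 (z = 3): the cube is present — its section is the full 17×5 rectangle (area 85.00 mm²); the cube at (-1, -0.5) is not intersected at this z (z outside [6, 9.5]); the 23×14.5 cube at (15.5, 13) contributes its full rectangle (area 333.50 mm²); Combining (union): the 2 present regions are separate (no shared area or edge), so areas and boundary lengths simply add and each stays a separate island — area = 418.50 mm². So its area = 418.50 mm². Layer 20 is larger (418.50 vs 333.50 mm²).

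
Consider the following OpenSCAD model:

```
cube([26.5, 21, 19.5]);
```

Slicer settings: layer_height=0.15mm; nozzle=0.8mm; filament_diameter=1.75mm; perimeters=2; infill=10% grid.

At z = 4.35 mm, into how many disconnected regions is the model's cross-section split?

At z = 4.35 mm: the 26.5×21 cube contributes its full rectangle. The result has 1 disconnected region.

1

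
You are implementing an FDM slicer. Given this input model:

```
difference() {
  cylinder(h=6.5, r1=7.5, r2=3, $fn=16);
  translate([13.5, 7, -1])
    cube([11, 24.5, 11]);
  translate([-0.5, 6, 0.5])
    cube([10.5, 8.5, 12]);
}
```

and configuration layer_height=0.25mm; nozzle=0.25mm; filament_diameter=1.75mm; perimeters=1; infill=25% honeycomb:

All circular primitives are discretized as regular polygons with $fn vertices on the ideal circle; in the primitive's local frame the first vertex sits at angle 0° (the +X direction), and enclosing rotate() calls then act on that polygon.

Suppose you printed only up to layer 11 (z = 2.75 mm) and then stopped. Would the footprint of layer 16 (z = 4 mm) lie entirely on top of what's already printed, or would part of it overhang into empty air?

Compare the two slices. At z = 2.75: the cone: at t=0.423 of its height the radius interpolates to r₁+(r₂−r₁)t = 5.596, giving a regular 16-gon of that circumradius (area = (16/2)·5.596²·sin(360°/16) = 95.88 mm²); the cube at (13.5, 7) (footprint 11×24.5) is included at this height (area 269.50 mm²); the 10.5×8.5 cube at (-0.5, 6) contributes its full rectangle (area 89.25 mm²); Taking the first minus the rest: starting from the cone (95.88 mm²), the 11×24.5 cube at (13.5, 7) misses the remaining region (no effect); the 10.5×8.5 cube at (-0.5, 6) misses the remaining region (no effect) — area = 95.88 mm². At z = 4: the cone: at t=0.615 of its height the radius interpolates to r₁+(r₂−r₁)t = 4.731, giving a regular 16-gon of that circumradius (area = (16/2)·4.731²·sin(360°/16) = 68.52 mm²); the cube at (13.5, 7) is present — its section is the full 11×24.5 rectangle (area 269.50 mm²); the cube at (-0.5, 6) is present — its section is the full 10.5×8.5 rectangle (area 89.25 mm²); After the difference (first − rest): starting from the cone (68.52 mm²), the 11×24.5 cube at (13.5, 7) misses the remaining region (no effect); the 10.5×8.5 cube at (-0.5, 6) misses the remaining region (no effect) — area = 68.52 mm². Checking containment: the cross-section at z = 4 is a subset of the cross-section at z = 2.75.

entirely on top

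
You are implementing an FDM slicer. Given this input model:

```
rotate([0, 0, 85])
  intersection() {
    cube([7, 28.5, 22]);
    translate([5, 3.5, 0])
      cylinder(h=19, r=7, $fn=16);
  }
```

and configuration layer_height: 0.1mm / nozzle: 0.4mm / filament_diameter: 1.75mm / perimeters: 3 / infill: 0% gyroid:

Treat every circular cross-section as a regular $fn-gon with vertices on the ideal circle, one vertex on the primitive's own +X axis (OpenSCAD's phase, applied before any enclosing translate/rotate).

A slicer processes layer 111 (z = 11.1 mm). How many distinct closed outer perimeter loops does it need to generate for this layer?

At z = 11.1 mm: the 7×28.5 cube contributes its full rectangle; the r=7 cylinder at (5, 3.5) gives a regular 16-gon of circumradius 7 (constant along its height); Taking the intersection: the r=7 cylinder at (5, 3.5) partially overlaps the 7×28.5 cube; clipping to the common part keeps 69.35 mm² — 1 connected region; (rotated 85° about Z; rotation is an isometry so areas/perimeters/island counts are preserved). The result has 1 disconnected region.

1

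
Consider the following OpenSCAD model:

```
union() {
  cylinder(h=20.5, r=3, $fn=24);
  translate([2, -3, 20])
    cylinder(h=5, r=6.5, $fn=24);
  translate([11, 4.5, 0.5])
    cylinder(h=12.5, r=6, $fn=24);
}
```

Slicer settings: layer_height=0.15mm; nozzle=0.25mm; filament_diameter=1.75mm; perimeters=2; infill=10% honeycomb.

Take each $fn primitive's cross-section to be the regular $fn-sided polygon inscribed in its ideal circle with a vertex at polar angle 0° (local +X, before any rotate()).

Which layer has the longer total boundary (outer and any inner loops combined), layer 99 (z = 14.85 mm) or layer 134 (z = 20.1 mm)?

layer 134 (z = 20.1 mm)

Layer 99 (z = 14.85): the r=3 cylinder contributes a regular 24-gon of circumradius 3 (perimeter = 2·24·3.000·sin(180°/24) = 18.80 mm); the cylinder at (2, -3) is not intersected at this z (z outside [20, 25]); the cylinder at (11, 4.5) is absent (z outside [0.5, 13]); Taking the union: only the r=3 cylinder is present, so the union is just that shape — boundary = 18.80 mm. So its perimeter = 18.80 mm. Layer 134 (z = 20.1): the cylinder: section is a regular 24-gon, circumradius r=3 (perimeter = 2·24·3.000·sin(180°/24) = 18.80 mm); the r=6.5 cylinder at (2, -3) gives a regular 24-gon of circumradius 6.5 (constant along its height) (perimeter = 2·24·6.500·sin(180°/24) = 40.72 mm); the cylinder at (11, 4.5) is not intersected at this z (z outside [0.5, 13]); Combining (union): the regions partially overlap (shared area 27.76 mm²), so the edge portions inside another operand are dropped and the merged outline is re-measured after clipping — boundary = 40.78 mm. So its perimeter = 40.78 mm. Layer 134 is larger (40.78 vs 18.80 mm).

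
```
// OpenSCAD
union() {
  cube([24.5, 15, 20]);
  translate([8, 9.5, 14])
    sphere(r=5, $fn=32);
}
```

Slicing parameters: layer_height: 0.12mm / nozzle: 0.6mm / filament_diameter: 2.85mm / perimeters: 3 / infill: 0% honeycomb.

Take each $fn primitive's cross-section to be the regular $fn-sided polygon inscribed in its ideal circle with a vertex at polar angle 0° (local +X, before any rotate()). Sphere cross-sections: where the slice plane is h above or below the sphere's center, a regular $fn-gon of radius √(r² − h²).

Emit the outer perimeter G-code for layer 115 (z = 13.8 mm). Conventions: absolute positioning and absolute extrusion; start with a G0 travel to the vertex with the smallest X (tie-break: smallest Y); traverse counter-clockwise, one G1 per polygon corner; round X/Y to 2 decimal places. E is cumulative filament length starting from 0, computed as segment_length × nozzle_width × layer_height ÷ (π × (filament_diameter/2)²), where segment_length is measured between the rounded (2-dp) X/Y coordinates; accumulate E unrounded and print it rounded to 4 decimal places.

G0 X0.00 Y0.00 Z13.80
G1 X24.50 Y0.00 E0.2765
G1 X24.50 Y15.00 E0.4458
G1 X0.00 Y15.00 E0.7223
G1 X0.00 Y0.00 E0.8916

At z = 13.8 mm: the 24.5×15 cube contributes its full rectangle; the r=5 sphere at (8, 9.5) contributes a regular 32-gon of circumradius √(5²−0.2²) = 4.996; Taking the union: the r=5 sphere at (8, 9.5) lies entirely inside the 24.5×15 cube, so the union is just the 24.5×15 cube — 1 connected region. The outline is a single polygon with 4 vertices. Extrusion per mm of travel: 0.6 × 0.12 / (π × 1.425²) = 0.011286. Accumulating E over each segment gives final E = 0.8916.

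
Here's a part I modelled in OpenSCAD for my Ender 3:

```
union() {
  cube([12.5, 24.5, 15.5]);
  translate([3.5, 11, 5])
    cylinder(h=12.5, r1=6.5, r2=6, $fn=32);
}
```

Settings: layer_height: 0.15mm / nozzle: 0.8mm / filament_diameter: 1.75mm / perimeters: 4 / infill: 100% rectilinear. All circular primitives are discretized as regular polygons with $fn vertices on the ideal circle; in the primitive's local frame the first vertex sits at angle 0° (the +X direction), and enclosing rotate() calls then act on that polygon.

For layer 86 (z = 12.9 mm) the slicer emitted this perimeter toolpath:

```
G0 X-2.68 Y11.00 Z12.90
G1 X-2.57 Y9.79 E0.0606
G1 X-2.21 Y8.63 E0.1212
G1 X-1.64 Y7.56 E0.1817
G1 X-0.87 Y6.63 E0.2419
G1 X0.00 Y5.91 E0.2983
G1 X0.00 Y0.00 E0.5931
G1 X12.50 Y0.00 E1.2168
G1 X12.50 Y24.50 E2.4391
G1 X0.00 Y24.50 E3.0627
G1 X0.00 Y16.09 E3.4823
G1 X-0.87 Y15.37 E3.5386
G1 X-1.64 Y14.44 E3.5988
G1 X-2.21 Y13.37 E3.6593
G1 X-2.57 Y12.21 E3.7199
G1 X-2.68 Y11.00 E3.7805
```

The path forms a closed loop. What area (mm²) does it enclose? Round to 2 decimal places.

Apply the shoelace formula to the sequence of (X, Y) vertices; enclosed area = 325.23 mm².

325.23 mm²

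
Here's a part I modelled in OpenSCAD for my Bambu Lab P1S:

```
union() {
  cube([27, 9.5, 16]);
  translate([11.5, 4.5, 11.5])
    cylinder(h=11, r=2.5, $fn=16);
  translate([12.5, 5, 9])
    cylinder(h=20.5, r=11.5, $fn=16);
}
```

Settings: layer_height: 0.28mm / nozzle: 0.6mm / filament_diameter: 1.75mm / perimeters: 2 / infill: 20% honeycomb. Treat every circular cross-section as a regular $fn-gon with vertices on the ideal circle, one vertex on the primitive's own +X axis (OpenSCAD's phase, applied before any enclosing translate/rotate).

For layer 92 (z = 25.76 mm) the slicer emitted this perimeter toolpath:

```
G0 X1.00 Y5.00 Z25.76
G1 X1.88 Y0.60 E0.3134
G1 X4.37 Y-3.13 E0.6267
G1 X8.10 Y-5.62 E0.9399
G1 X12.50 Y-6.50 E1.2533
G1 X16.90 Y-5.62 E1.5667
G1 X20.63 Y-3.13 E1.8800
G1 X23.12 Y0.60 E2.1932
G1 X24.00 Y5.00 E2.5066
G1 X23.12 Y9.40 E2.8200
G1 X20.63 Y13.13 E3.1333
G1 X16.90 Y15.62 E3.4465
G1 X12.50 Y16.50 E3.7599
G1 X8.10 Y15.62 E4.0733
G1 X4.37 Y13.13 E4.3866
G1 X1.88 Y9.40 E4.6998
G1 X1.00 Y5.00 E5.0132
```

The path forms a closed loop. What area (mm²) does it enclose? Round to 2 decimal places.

404.67 mm²

Apply the shoelace formula to the sequence of (X, Y) vertices; enclosed area = 404.67 mm².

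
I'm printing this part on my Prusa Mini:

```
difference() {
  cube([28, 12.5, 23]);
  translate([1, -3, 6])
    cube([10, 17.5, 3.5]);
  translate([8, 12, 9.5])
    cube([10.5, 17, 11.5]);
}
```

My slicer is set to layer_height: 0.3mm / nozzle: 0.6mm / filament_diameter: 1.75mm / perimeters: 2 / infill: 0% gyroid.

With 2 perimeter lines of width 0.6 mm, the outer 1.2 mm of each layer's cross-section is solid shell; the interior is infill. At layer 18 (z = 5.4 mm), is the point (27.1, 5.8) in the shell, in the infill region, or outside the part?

shell

At z = 5.4 mm: the cube (footprint 28×12.5) is included at this height; the cube at (1, -3) is not intersected at this z (z outside [6, 9.5]); the cube at (8, 12) is not intersected at this z (z outside [9.5, 21]); Subtracting the remaining from the first: none of the subtracted shapes is present at this height, so the 28×12.5 cube is unchanged — 1 connected region. Overall, the cross-section is a single solid region. The nearest boundary edge runs (28.00, 0.00)→(28.00, 12.50); distance from the point to it = 0.90 mm. The point is inside the cross-section, 0.90 mm from the nearest boundary — within the 1.2 mm shell band (2 × 0.6).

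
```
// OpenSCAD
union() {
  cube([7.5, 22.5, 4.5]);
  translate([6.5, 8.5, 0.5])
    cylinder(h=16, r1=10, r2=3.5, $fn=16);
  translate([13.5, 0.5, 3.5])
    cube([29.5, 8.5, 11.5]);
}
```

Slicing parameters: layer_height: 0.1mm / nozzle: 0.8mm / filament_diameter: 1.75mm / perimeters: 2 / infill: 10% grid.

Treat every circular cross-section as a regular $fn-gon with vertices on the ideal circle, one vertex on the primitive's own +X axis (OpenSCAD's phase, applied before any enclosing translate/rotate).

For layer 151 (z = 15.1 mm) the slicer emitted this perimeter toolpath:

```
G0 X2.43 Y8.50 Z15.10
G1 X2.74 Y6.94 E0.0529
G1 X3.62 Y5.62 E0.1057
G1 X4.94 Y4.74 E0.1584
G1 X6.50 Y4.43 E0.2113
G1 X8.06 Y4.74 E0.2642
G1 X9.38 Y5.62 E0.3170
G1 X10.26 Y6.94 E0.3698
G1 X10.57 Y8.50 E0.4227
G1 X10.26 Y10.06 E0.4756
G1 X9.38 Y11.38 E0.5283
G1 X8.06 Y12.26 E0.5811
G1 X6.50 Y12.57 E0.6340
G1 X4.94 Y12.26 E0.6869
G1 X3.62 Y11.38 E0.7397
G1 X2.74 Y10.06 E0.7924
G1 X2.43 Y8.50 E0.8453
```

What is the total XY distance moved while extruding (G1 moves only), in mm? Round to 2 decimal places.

25.42 mm

Sum the Euclidean lengths of each G1 segment: total = 25.42 mm.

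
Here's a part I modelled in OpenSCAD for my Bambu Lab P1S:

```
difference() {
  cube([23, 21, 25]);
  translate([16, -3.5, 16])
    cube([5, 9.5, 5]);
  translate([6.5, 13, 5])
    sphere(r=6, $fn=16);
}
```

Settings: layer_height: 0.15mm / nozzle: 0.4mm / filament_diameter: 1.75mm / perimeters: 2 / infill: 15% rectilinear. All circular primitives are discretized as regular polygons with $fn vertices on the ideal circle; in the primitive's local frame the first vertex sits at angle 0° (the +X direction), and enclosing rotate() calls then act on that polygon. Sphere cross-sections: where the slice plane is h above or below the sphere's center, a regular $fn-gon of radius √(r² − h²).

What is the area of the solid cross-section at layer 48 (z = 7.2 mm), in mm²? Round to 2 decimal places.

387.60 mm²

At z = 7.2 mm: the cube (footprint 23×21) is included at this height (area 483.00 mm²); the cube at (16, -3.5) is absent (z outside [16, 21]); the r=6 sphere at (6.5, 13) slices to a regular 16-gon of circumradius 5.582 (√(r²−h²) with h=2.2 from center) (area = (16/2)·5.582²·sin(360°/16) = 95.40 mm²); Subtracting the remaining from the first: starting from the 23×21 cube (483.00 mm²), the r=6 sphere at (6.5, 13) lies wholly inside it (removes its full 95.40 mm² and its 34.85 mm outline becomes a hole wall) — area = 387.60 mm². Overall, the cross-section is one region with 1 hole. Net area = 387.60 mm².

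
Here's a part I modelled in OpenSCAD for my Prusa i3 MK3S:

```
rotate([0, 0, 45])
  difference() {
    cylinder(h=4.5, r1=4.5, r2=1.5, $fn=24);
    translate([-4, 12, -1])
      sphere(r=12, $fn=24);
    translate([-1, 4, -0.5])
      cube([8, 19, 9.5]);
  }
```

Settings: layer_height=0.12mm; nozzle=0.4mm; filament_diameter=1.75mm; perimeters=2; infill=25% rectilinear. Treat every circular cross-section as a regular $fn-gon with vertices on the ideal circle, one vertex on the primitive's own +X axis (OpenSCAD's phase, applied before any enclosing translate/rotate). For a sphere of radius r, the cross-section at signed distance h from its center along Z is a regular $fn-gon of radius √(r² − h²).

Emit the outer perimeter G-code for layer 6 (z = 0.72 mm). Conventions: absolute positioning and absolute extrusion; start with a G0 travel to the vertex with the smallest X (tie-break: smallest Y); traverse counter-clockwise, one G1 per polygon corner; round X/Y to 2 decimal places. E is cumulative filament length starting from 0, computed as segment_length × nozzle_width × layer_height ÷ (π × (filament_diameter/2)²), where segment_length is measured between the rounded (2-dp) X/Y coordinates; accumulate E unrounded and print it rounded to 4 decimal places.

At z = 0.72 mm: the cone: at t=0.160 of its height the radius interpolates to r₁+(r₂−r₁)t = 4.020, giving a regular 24-gon of that circumradius; the r=12 sphere at (-4, 12) slices to a regular 24-gon of circumradius 11.876 (√(r²−h²) with h=1.72 from center); the 8×19 cube at (-1, 4) contributes its full rectangle; Subtracting the remaining from the first: starting from the cone, the r=12 sphere at (-4, 12) partially overlaps it — only the 16.82 mm² overlap (of its 438.05 mm²) is removed, clipping the outline; the 8×19 cube at (-1, 4) misses the remaining region (no effect) — 1 connected region; (whole slice rotated 45° about Z — lengths, areas and connectivity unchanged). The outline is a single polygon with 19 vertices. Extrusion per mm of travel: 0.4 × 0.12 / (π × 0.875²) = 0.019956. Accumulating E over each segment gives final E = 0.4616.

G0 X-2.92 Y-2.74 Z0.72
G1 X-2.84 Y-2.84 E0.0026
G1 X-2.01 Y-3.48 E0.0235
G1 X-1.04 Y-3.88 E0.0444
G1 X0.00 Y-4.02 E0.0654
G1 X1.04 Y-3.88 E0.0863
G1 X2.01 Y-3.48 E0.1072
G1 X2.84 Y-2.84 E0.1281
G1 X3.48 Y-2.01 E0.1491
G1 X3.88 Y-1.04 E0.1700
G1 X4.02 Y0.00 E0.1909
G1 X3.88 Y1.04 E0.2119
G1 X3.48 Y2.01 E0.2328
G1 X2.84 Y2.84 E0.2537
G1 X2.01 Y3.48 E0.2747
G1 X1.04 Y3.88 E0.2956
G1 X0.34 Y3.98 E0.3097
G1 X0.16 Y2.58 E0.3379
G1 X-1.03 Y-0.28 E0.3997
G1 X-2.92 Y-2.74 E0.4616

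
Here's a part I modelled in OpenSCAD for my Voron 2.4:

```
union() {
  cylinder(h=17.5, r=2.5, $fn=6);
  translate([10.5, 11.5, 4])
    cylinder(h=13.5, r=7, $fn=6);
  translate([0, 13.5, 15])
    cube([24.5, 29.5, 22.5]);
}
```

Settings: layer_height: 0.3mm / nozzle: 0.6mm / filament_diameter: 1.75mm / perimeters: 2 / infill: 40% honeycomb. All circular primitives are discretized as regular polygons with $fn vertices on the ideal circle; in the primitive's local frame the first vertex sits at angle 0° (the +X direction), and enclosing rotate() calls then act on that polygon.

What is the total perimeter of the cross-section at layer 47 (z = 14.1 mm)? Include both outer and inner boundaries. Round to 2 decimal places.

57.00 mm

At z = 14.1 mm: the cylinder: section is a regular 6-gon, circumradius r=2.5 (perimeter = 2·6·2.500·sin(180°/6) = 15.00 mm); the r=7 cylinder at (10.5, 11.5) contributes a regular 6-gon of circumradius 7 (perimeter = 2·6·7.000·sin(180°/6) = 42.00 mm); the cube at (0, 13.5) is not intersected at this z (z outside [15, 37.5]); Merging all regions: the 2 present regions are separate (no shared area or edge), so areas and boundary lengths simply add and each stays a separate island — boundary = 57.00 mm. Overall, the cross-section has 2 separate islands. Total boundary length (outer) = 57.00 mm.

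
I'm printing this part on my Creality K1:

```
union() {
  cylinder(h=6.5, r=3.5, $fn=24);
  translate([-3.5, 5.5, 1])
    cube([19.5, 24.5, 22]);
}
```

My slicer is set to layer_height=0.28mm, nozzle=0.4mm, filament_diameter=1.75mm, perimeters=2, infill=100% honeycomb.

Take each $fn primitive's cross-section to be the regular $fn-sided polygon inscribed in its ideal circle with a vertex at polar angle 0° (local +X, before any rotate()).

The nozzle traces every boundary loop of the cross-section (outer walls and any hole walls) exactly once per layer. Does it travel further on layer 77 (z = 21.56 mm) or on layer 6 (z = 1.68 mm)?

Layer 77 (z = 21.56): the cylinder is absent (z outside [0, 6.5]); the cube at (-3.5, 5.5) (footprint 19.5×24.5) is included at this height (perimeter 88.00 mm); Taking the union: only the 19.5×24.5 cube at (-3.5, 5.5) is present, so the union is just that shape — boundary = 88.00 mm. So its perimeter = 88.00 mm. Layer 6 (z = 1.68): the cylinder: section is a regular 24-gon, circumradius r=3.5 (perimeter = 2·24·3.500·sin(180°/24) = 21.93 mm); the cube at (-3.5, 5.5) is present — its section is the full 19.5×24.5 rectangle (perimeter 88.00 mm); Taking the union: the 2 present regions are separate (no shared area or edge), so areas and boundary lengths simply add and each stays a separate island — boundary = 109.93 mm. So its perimeter = 109.93 mm. Layer 6 is larger (109.93 vs 88.00 mm).

layer 6 (z = 1.68 mm)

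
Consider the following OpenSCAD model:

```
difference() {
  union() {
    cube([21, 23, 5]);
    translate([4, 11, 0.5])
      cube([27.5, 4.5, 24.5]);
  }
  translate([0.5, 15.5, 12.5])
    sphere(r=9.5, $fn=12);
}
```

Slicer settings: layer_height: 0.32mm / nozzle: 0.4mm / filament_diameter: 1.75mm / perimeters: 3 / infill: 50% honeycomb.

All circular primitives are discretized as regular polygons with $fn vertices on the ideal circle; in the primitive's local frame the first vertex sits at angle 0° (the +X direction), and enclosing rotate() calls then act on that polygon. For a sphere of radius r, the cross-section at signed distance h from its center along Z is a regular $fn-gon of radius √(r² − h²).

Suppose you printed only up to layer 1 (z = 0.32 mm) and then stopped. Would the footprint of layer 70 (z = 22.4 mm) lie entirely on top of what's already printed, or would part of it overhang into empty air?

part overhangs

Compare the two slices. At z = 0.32: the 21×23 cube contributes its full rectangle (area 483.00 mm²); the cube at (4, 11) does not reach this height (z outside [0.5, 25]); Merging all regions: only the 21×23 cube is present, so the union is just that shape — area = 483.00 mm²; the sphere at (0.5, 15.5) is absent (|z−center|=12.180 > r=9.5); After the difference (first − rest): none of the subtracted shapes is present at this height, so the result so far is unchanged — area = 483.00 mm². At z = 22.4: the cube is absent (z outside [0, 5]); the cube at (4, 11) (footprint 27.5×4.5) is included at this height (area 123.75 mm²); Merging all regions: only the 27.5×4.5 cube at (4, 11) is present, so the union is just that shape — area = 123.75 mm²; the sphere at (0.5, 15.5) is absent (|z−center|=9.900 > r=9.5); Taking the first minus the rest: none of the subtracted shapes is present at this height, so the result so far is unchanged — area = 123.75 mm². Checking containment: at z = 22.4 the cross-section extends beyond the z = 0.32 cross-section by about 47.25 mm².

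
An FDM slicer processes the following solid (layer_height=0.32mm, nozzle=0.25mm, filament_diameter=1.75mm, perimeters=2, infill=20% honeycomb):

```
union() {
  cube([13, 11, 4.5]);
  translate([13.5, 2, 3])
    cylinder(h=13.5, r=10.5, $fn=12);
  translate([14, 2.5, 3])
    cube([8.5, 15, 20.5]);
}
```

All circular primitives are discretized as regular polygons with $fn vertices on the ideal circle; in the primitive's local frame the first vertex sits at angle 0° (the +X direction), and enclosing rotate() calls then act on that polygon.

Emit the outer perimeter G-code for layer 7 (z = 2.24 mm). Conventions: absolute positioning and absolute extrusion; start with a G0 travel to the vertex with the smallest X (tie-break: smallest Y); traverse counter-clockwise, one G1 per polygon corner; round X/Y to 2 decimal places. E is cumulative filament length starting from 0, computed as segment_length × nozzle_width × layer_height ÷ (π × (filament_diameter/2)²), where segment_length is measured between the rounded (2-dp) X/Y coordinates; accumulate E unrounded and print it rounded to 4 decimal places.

At z = 2.24 mm: the cube is present — its section is the full 13×11 rectangle; the cylinder at (13.5, 2) is not intersected at this z (z outside [3, 16.5]); the cube at (14, 2.5) is not intersected at this z (z outside [3, 23.5]); Merging all regions: only the 13×11 cube is present, so the union is just that shape — 1 connected region. The outline is a single polygon with 4 vertices. Extrusion per mm of travel: 0.25 × 0.32 / (π × 0.875²) = 0.033260. Accumulating E over each segment gives final E = 1.5965.

G0 X0.00 Y0.00 Z2.24
G1 X13.00 Y0.00 E0.4324
G1 X13.00 Y11.00 E0.7982
G1 X0.00 Y11.00 E1.2306
G1 X0.00 Y0.00 E1.5965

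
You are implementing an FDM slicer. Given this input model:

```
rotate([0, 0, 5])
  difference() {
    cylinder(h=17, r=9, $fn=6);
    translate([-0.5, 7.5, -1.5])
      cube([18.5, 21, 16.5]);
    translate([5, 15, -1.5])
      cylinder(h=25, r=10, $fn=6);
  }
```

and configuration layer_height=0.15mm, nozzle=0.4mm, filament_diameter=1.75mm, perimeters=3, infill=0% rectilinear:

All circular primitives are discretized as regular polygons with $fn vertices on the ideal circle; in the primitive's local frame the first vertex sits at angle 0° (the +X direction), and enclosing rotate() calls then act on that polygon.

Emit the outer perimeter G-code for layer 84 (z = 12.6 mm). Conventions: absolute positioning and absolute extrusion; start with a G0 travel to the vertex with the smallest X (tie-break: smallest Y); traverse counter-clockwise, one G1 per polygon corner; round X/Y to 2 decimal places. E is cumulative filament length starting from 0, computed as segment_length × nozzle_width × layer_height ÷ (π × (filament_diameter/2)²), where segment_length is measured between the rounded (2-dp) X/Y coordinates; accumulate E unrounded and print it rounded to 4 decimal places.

At z = 12.6 mm: the r=9 cylinder gives a regular 6-gon of circumradius 9 (constant along its height); the cube at (-0.5, 7.5) is present — its section is the full 18.5×21 rectangle; the cylinder at (5, 15): section is a regular 6-gon, circumradius r=10; After the difference (first − rest): starting from the r=9 cylinder, the 18.5×21 cube at (-0.5, 7.5) partially overlaps it — only the 1.50 mm² overlap (of its 388.50 mm²) is removed, clipping the outline; the r=10 cylinder at (5, 15) partially overlaps it — only the 6.27 mm² overlap (of its 259.81 mm²) is removed, clipping the outline — 1 connected region; (rotated 5° about Z; rotation is an isometry so areas/perimeters/island counts are preserved). The outline is a single polygon with 8 vertices. Extrusion per mm of travel: 0.4 × 0.15 / (π × 0.875²) = 0.024945. Accumulating E over each segment gives final E = 1.3469.

G0 X-8.97 Y-0.78 Z12.60
G1 X-3.80 Y-8.16 E0.2248
G1 X5.16 Y-7.37 E0.4491
G1 X8.97 Y0.78 E0.6736
G1 X4.77 Y6.78 E0.8563
G1 X-0.55 Y6.32 E0.9895
G1 X-1.52 Y7.69 E1.0313
G1 X-5.16 Y7.37 E1.1225
G1 X-8.97 Y-0.78 E1.3469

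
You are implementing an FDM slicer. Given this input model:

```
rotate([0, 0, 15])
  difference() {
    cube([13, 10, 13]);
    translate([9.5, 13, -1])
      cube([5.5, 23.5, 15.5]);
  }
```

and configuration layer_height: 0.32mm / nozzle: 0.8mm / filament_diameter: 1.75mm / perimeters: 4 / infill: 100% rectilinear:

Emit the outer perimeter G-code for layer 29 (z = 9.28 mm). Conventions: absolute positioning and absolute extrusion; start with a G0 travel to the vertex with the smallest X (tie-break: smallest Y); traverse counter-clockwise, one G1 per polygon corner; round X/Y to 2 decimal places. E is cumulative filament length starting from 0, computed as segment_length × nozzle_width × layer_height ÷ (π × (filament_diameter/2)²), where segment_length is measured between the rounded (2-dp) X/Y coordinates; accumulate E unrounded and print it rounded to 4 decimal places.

At z = 9.28 mm: the cube (footprint 13×10) is included at this height; the cube at (9.5, 13) is present — its section is the full 5.5×23.5 rectangle; Taking the first minus the rest: starting from the 13×10 cube, the 5.5×23.5 cube at (9.5, 13) misses the remaining region (no effect) — 1 connected region; (rotated 15° about Z; rotation is an isometry so areas/perimeters/island counts are preserved). The outline is a single polygon with 4 vertices. Extrusion per mm of travel: 0.8 × 0.32 / (π × 0.875²) = 0.106432. Accumulating E over each segment gives final E = 4.8965.

G0 X-2.59 Y9.66 Z9.28
G1 X0.00 Y0.00 E1.0645
G1 X12.56 Y3.36 E2.4482
G1 X9.97 Y13.02 E3.5127
G1 X-2.59 Y9.66 E4.8965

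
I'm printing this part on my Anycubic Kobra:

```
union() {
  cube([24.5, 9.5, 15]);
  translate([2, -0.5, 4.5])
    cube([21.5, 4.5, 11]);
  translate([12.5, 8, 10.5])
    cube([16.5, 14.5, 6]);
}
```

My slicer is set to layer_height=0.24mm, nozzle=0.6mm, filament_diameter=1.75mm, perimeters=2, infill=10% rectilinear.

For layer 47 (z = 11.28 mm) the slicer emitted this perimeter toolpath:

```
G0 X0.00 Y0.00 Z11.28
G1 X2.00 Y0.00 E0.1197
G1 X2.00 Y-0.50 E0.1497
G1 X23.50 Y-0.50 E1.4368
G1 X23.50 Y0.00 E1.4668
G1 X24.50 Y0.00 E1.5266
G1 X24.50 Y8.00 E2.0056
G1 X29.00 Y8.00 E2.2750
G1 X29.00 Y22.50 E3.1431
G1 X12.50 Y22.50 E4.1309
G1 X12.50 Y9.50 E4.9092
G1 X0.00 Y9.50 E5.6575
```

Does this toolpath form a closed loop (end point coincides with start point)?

no

Start point (G0): (0.00, 0.00). End point (last G1): the path does not return to the start — open.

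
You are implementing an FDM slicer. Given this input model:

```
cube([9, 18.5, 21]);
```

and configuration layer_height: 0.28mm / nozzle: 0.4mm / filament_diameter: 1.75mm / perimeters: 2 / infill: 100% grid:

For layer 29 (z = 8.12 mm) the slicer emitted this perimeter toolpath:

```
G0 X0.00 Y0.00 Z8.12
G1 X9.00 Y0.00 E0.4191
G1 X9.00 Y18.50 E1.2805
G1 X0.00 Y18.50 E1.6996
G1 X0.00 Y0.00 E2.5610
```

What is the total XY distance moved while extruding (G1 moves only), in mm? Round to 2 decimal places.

Sum the Euclidean lengths of each G1 segment: total = 55.00 mm.

55.00 mm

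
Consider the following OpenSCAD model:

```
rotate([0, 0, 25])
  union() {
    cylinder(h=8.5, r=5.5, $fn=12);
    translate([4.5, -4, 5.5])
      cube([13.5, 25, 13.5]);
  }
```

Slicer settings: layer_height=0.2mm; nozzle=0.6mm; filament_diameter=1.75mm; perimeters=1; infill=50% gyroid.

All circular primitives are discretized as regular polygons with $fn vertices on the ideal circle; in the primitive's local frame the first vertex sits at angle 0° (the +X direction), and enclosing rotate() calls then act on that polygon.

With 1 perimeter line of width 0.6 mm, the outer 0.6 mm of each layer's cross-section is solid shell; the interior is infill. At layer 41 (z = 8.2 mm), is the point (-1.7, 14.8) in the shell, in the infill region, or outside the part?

At z = 8.2 mm: the r=5.5 cylinder gives a regular 12-gon of circumradius 5.5 (constant along its height); the cube at (4.5, -4) is present — its section is the full 13.5×25 rectangle; Taking the union: the regions partially overlap (shared area 3.54 mm²), so overlapping operands fuse into one piece — 1 connected region; (rotated 25° about Z; rotation is an isometry so areas/perimeters/island counts are preserved). Overall, the cross-section is a single solid region. Undo the 25° rotation: the query point maps to (4.714, 14.132) in the un-rotated model frame. The nearest boundary edge runs (4.50, 3.01)→(4.50, 21.00); distance from the point to it = 0.21 mm. The point is inside the cross-section, 0.21 mm from the nearest boundary — within the 0.6 mm shell band (1 × 0.6).

shell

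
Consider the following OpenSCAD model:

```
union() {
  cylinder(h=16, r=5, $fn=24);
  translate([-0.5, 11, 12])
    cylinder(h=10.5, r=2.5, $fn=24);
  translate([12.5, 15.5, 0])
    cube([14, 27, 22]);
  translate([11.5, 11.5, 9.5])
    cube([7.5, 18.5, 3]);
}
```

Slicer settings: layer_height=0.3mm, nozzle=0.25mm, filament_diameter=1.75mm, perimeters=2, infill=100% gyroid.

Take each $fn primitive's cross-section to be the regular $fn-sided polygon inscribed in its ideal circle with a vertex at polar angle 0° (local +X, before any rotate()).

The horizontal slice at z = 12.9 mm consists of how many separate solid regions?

3

At z = 12.9 mm: the r=5 cylinder contributes a regular 24-gon of circumradius 5; the cylinder at (-0.5, 11): section is a regular 24-gon, circumradius r=2.5; the 14×27 cube at (12.5, 15.5) contributes its full rectangle; the cube at (11.5, 11.5) does not reach this height (z outside [9.5, 12.5]); Taking the union: the 3 present regions are separate (no shared area or edge), so areas and boundary lengths simply add and each stays a separate island — 3 connected regions. The result has 3 disconnected regions.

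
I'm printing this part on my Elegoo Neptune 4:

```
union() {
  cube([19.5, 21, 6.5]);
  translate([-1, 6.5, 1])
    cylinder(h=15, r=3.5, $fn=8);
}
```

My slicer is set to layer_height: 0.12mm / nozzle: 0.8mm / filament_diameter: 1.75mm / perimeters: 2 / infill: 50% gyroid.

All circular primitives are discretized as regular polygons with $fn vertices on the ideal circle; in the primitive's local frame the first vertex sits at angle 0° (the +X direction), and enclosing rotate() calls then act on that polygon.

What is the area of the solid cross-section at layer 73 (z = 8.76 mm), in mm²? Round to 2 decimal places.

34.65 mm²

At z = 8.76 mm: the cube is not intersected at this z (z outside [0, 6.5]); the r=3.5 cylinder at (-1, 6.5) gives a regular 8-gon of circumradius 3.5 (constant along its height) (area = (8/2)·3.500²·sin(360°/8) = 34.65 mm²); Combining (union): only the r=3.5 cylinder at (-1, 6.5) is present, so the union is just that shape — area = 34.65 mm². Overall, the cross-section is a single solid region. Net area = 34.65 mm².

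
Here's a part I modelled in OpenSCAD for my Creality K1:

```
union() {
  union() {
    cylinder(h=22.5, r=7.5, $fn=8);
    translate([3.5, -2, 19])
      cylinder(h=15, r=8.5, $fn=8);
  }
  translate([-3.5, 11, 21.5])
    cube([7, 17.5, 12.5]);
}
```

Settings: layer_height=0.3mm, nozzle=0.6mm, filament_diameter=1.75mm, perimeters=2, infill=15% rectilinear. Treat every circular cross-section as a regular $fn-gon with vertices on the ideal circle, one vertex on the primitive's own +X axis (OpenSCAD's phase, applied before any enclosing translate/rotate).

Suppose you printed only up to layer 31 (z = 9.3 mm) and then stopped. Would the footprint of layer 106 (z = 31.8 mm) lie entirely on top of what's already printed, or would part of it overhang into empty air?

part overhangs

Compare the two slices. At z = 9.3: the r=7.5 cylinder contributes a regular 8-gon of circumradius 7.5 (area = (8/2)·7.500²·sin(360°/8) = 159.10 mm²); the cylinder at (3.5, -2) does not reach this height (z outside [19, 34]); Merging all regions: only the r=7.5 cylinder is present, so the union is just that shape — area = 159.10 mm²; the cube at (-3.5, 11) is not intersected at this z (z outside [21.5, 34]); Merging all regions: only that combined region is present, so the union is just that shape — area = 159.10 mm². At z = 31.8: the cylinder is absent (z outside [0, 22.5]); the cylinder at (3.5, -2): section is a regular 8-gon, circumradius r=8.5 (area = (8/2)·8.500²·sin(360°/8) = 204.35 mm²); Combining (union): only the r=8.5 cylinder at (3.5, -2) is present, so the union is just that shape — area = 204.35 mm²; the cube at (-3.5, 11) is present — its section is the full 7×17.5 rectangle (area 122.50 mm²); Combining (union): the 2 present regions are separate (no shared area or edge), so areas and boundary lengths simply add and each stays a separate island — area = 326.85 mm². Checking containment: at z = 31.8 the cross-section extends beyond the z = 9.3 cross-section by about 207.67 mm².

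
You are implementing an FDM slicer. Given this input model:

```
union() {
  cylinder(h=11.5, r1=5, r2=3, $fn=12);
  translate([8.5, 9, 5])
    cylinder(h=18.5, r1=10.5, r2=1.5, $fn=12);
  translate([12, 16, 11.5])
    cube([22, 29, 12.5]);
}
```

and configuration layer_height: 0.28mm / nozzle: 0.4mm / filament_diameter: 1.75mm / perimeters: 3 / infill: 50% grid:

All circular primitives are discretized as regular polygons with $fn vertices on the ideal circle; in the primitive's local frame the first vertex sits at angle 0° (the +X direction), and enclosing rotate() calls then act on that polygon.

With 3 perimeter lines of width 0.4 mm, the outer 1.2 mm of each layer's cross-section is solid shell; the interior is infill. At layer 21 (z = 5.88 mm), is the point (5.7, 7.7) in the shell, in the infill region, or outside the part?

At z = 5.88 mm: the cone contributes a regular 12-gon of circumradius 3.977 (interpolated between r1=5 and r2=3 at t=0.511); the cone at (8.5, 9) contributes a regular 12-gon of circumradius 10.072 (interpolated between r1=10.5 and r2=1.5 at t=0.048); the cube at (12, 16) does not reach this height (z outside [11.5, 24]); Merging all regions: the regions partially overlap (shared area 4.82 mm²), so overlapping operands fuse into one piece — 1 connected region. Overall, the cross-section is a single solid region. The nearest boundary edge runs (-0.22, 3.96)→(-1.57, 9.00); distance from the point to it = 6.69 mm. The point is inside the cross-section and 6.69 mm from the nearest boundary — more than the 1.2 mm shell width (3 × 0.4), so it's in the infill interior.

infill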